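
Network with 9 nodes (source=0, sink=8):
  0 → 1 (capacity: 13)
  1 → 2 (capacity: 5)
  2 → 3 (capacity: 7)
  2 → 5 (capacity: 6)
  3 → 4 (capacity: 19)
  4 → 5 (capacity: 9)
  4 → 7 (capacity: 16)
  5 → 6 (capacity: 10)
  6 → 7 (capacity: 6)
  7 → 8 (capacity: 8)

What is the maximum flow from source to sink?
Maximum flow = 5

Max flow: 5

Flow assignment:
  0 → 1: 5/13
  1 → 2: 5/5
  2 → 3: 5/7
  3 → 4: 5/19
  4 → 7: 5/16
  7 → 8: 5/8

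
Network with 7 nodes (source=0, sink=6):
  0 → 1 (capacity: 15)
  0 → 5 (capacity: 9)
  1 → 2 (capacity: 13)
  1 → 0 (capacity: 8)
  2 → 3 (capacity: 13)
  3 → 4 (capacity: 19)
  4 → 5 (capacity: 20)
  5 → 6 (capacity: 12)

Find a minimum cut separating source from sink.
Min cut value = 12, edges: (5,6)

Min cut value: 12
Partition: S = [0, 1, 2, 3, 4, 5], T = [6]
Cut edges: (5,6)

By max-flow min-cut theorem, max flow = min cut = 12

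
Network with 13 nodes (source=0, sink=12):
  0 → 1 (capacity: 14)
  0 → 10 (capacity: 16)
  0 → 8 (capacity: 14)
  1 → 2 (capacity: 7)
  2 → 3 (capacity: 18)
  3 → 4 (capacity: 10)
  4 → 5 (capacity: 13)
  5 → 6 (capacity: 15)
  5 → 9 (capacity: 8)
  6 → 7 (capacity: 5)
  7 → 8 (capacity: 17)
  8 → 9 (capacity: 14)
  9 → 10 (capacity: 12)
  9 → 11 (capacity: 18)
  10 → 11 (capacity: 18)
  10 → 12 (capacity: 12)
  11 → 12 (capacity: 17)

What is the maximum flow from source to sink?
Maximum flow = 29

Max flow: 29

Flow assignment:
  0 → 1: 7/14
  0 → 10: 16/16
  0 → 8: 6/14
  1 → 2: 7/7
  2 → 3: 7/18
  3 → 4: 7/10
  4 → 5: 7/13
  5 → 9: 7/8
  8 → 9: 6/14
  9 → 10: 12/12
  9 → 11: 1/18
  10 → 11: 16/18
  10 → 12: 12/12
  11 → 12: 17/17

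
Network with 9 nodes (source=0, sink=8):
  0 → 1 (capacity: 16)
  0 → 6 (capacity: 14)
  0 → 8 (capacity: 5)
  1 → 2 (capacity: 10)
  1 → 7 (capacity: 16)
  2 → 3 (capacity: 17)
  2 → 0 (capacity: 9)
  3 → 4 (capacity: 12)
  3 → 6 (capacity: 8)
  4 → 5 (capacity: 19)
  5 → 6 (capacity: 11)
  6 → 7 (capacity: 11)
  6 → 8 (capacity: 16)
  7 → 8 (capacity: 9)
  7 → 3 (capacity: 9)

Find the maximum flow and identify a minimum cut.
Max flow = 30, Min cut edges: (0,8), (6,8), (7,8)

Maximum flow: 30
Minimum cut: (0,8), (6,8), (7,8)
Partition: S = [0, 1, 2, 3, 4, 5, 6, 7], T = [8]

Max-flow min-cut theorem verified: both equal 30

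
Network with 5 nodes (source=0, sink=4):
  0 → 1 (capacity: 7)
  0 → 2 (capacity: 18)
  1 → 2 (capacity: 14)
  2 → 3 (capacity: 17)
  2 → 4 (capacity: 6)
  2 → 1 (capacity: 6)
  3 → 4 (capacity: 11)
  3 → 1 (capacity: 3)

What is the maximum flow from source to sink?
Maximum flow = 17

Max flow: 17

Flow assignment:
  0 → 1: 5/7
  0 → 2: 12/18
  1 → 2: 5/14
  2 → 3: 11/17
  2 → 4: 6/6
  3 → 4: 11/11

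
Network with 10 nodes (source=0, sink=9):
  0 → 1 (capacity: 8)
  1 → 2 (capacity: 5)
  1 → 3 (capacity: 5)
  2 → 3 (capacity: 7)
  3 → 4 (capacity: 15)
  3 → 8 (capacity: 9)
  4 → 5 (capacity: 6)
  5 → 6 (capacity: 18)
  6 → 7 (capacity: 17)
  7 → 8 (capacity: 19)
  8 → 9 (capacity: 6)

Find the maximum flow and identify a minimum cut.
Max flow = 6, Min cut edges: (8,9)

Maximum flow: 6
Minimum cut: (8,9)
Partition: S = [0, 1, 2, 3, 4, 5, 6, 7, 8], T = [9]

Max-flow min-cut theorem verified: both equal 6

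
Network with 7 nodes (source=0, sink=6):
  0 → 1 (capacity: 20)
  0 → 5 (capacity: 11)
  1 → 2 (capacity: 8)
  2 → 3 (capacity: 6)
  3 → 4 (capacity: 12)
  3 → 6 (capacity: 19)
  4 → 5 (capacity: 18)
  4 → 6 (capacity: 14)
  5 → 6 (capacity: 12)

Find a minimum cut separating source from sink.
Min cut value = 17, edges: (0,5), (2,3)

Min cut value: 17
Partition: S = [0, 1, 2], T = [3, 4, 5, 6]
Cut edges: (0,5), (2,3)

By max-flow min-cut theorem, max flow = min cut = 17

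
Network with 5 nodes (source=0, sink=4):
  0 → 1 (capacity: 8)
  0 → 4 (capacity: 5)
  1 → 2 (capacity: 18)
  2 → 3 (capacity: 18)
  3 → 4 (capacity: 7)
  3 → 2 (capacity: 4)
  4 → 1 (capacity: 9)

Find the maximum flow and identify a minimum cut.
Max flow = 12, Min cut edges: (0,4), (3,4)

Maximum flow: 12
Minimum cut: (0,4), (3,4)
Partition: S = [0, 1, 2, 3], T = [4]

Max-flow min-cut theorem verified: both equal 12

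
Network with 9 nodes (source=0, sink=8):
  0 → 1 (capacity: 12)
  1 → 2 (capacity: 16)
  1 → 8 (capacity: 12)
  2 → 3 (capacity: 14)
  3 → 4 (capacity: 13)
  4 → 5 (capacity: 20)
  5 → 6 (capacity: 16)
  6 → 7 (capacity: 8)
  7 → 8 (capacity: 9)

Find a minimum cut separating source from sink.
Min cut value = 12, edges: (0,1)

Min cut value: 12
Partition: S = [0], T = [1, 2, 3, 4, 5, 6, 7, 8]
Cut edges: (0,1)

By max-flow min-cut theorem, max flow = min cut = 12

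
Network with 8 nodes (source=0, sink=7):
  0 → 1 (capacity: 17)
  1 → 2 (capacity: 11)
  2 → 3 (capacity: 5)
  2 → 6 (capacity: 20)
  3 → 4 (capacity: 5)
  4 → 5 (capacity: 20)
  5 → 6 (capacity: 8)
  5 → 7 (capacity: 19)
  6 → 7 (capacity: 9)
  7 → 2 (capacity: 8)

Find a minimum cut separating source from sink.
Min cut value = 11, edges: (1,2)

Min cut value: 11
Partition: S = [0, 1], T = [2, 3, 4, 5, 6, 7]
Cut edges: (1,2)

By max-flow min-cut theorem, max flow = min cut = 11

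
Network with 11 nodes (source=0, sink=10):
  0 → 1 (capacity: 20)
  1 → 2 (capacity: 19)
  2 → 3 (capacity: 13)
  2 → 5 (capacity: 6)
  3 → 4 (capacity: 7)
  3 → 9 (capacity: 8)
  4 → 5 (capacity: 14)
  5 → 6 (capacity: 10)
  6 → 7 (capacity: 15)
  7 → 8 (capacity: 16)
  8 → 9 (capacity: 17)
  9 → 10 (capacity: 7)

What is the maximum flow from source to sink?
Maximum flow = 7

Max flow: 7

Flow assignment:
  0 → 1: 7/20
  1 → 2: 7/19
  2 → 3: 5/13
  2 → 5: 2/6
  3 → 4: 5/7
  4 → 5: 5/14
  5 → 6: 7/10
  6 → 7: 7/15
  7 → 8: 7/16
  8 → 9: 7/17
  9 → 10: 7/7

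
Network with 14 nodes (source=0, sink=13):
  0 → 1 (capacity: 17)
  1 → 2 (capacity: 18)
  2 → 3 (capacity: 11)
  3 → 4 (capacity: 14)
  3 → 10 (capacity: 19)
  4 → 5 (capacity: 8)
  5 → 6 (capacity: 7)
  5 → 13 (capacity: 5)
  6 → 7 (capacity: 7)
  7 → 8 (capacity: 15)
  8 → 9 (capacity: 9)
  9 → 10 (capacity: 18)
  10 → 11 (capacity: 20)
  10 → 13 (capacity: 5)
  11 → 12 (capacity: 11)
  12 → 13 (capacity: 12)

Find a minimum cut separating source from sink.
Min cut value = 11, edges: (2,3)

Min cut value: 11
Partition: S = [0, 1, 2], T = [3, 4, 5, 6, 7, 8, 9, 10, 11, 12, 13]
Cut edges: (2,3)

By max-flow min-cut theorem, max flow = min cut = 11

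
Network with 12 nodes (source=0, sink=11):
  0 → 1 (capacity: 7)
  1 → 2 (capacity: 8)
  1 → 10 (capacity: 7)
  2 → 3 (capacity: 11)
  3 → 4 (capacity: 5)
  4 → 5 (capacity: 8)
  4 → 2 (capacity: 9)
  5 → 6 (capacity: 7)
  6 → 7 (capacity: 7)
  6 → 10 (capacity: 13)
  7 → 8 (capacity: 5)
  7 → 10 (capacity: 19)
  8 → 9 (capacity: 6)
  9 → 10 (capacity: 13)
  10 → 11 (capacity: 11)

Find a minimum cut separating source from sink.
Min cut value = 7, edges: (0,1)

Min cut value: 7
Partition: S = [0], T = [1, 2, 3, 4, 5, 6, 7, 8, 9, 10, 11]
Cut edges: (0,1)

By max-flow min-cut theorem, max flow = min cut = 7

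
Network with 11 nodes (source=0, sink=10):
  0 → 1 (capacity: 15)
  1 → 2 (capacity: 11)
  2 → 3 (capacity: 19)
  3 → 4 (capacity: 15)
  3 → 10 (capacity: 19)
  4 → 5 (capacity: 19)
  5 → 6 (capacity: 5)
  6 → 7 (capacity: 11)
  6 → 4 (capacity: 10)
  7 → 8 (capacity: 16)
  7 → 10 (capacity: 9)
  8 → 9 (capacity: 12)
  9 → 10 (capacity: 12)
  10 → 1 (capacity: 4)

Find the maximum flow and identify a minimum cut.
Max flow = 11, Min cut edges: (1,2)

Maximum flow: 11
Minimum cut: (1,2)
Partition: S = [0, 1], T = [2, 3, 4, 5, 6, 7, 8, 9, 10]

Max-flow min-cut theorem verified: both equal 11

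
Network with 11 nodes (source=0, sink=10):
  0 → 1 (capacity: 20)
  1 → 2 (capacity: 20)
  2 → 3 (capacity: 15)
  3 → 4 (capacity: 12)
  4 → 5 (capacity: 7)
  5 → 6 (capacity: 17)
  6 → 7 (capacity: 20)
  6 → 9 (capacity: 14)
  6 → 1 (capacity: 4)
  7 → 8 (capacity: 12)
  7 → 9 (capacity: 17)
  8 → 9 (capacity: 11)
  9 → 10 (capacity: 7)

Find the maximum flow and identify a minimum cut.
Max flow = 7, Min cut edges: (9,10)

Maximum flow: 7
Minimum cut: (9,10)
Partition: S = [0, 1, 2, 3, 4, 5, 6, 7, 8, 9], T = [10]

Max-flow min-cut theorem verified: both equal 7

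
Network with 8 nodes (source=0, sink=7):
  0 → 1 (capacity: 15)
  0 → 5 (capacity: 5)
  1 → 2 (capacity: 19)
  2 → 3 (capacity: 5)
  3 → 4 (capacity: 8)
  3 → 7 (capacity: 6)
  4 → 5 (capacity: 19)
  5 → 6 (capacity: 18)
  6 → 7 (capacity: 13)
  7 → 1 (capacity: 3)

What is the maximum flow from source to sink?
Maximum flow = 10

Max flow: 10

Flow assignment:
  0 → 1: 5/15
  0 → 5: 5/5
  1 → 2: 5/19
  2 → 3: 5/5
  3 → 7: 5/6
  5 → 6: 5/18
  6 → 7: 5/13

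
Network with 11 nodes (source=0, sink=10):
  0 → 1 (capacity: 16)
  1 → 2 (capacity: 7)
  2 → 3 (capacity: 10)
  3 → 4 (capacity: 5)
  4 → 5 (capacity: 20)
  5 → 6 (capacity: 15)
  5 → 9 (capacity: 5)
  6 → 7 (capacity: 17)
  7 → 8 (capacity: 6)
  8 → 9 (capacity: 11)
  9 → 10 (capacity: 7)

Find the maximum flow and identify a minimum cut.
Max flow = 5, Min cut edges: (3,4)

Maximum flow: 5
Minimum cut: (3,4)
Partition: S = [0, 1, 2, 3], T = [4, 5, 6, 7, 8, 9, 10]

Max-flow min-cut theorem verified: both equal 5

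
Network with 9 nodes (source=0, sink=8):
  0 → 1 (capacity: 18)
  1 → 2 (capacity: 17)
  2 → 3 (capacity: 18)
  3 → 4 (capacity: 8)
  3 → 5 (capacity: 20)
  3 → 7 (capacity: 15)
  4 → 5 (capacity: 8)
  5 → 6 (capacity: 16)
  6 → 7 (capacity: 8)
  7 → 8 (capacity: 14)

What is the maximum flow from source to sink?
Maximum flow = 14

Max flow: 14

Flow assignment:
  0 → 1: 14/18
  1 → 2: 14/17
  2 → 3: 14/18
  3 → 5: 2/20
  3 → 7: 12/15
  5 → 6: 2/16
  6 → 7: 2/8
  7 → 8: 14/14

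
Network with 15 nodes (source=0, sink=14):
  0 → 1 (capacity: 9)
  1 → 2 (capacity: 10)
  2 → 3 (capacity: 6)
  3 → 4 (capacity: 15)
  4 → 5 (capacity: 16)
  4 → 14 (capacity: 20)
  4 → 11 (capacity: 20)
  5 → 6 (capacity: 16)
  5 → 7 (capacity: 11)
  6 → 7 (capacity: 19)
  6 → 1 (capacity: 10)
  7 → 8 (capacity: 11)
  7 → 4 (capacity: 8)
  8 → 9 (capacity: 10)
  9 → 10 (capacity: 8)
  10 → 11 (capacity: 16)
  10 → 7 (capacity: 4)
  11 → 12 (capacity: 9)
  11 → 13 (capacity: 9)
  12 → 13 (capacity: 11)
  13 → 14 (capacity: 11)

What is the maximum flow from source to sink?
Maximum flow = 6

Max flow: 6

Flow assignment:
  0 → 1: 6/9
  1 → 2: 6/10
  2 → 3: 6/6
  3 → 4: 6/15
  4 → 14: 6/20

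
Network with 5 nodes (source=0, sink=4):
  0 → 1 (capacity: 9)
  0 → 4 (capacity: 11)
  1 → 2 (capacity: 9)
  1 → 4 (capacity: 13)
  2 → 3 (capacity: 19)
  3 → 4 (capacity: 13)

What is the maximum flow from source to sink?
Maximum flow = 20

Max flow: 20

Flow assignment:
  0 → 1: 9/9
  0 → 4: 11/11
  1 → 4: 9/13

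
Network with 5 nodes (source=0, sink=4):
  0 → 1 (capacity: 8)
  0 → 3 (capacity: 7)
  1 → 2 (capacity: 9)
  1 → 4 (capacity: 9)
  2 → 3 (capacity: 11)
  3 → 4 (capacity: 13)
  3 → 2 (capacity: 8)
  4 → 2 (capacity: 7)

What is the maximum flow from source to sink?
Maximum flow = 15

Max flow: 15

Flow assignment:
  0 → 1: 8/8
  0 → 3: 7/7
  1 → 4: 8/9
  3 → 4: 7/13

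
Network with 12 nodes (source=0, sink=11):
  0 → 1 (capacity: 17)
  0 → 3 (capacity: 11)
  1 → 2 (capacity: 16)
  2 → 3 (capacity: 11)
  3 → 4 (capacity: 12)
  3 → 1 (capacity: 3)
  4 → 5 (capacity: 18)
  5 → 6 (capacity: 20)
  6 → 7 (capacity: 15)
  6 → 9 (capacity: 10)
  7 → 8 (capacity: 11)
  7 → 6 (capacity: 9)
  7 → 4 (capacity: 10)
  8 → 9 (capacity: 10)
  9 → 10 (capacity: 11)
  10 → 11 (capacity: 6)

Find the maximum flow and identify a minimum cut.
Max flow = 6, Min cut edges: (10,11)

Maximum flow: 6
Minimum cut: (10,11)
Partition: S = [0, 1, 2, 3, 4, 5, 6, 7, 8, 9, 10], T = [11]

Max-flow min-cut theorem verified: both equal 6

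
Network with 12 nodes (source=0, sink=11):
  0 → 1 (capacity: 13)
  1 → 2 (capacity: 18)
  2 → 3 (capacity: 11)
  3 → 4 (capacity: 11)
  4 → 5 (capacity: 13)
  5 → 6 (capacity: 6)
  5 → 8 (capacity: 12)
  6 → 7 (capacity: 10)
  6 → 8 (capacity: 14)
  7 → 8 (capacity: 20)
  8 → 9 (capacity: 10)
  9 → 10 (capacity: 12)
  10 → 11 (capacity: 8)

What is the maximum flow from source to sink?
Maximum flow = 8

Max flow: 8

Flow assignment:
  0 → 1: 8/13
  1 → 2: 8/18
  2 → 3: 8/11
  3 → 4: 8/11
  4 → 5: 8/13
  5 → 8: 8/12
  8 → 9: 8/10
  9 → 10: 8/12
  10 → 11: 8/8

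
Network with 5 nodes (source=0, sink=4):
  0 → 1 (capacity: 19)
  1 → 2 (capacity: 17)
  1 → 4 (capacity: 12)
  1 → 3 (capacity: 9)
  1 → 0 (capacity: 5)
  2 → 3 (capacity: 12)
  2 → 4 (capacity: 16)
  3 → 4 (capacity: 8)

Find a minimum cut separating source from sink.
Min cut value = 19, edges: (0,1)

Min cut value: 19
Partition: S = [0], T = [1, 2, 3, 4]
Cut edges: (0,1)

By max-flow min-cut theorem, max flow = min cut = 19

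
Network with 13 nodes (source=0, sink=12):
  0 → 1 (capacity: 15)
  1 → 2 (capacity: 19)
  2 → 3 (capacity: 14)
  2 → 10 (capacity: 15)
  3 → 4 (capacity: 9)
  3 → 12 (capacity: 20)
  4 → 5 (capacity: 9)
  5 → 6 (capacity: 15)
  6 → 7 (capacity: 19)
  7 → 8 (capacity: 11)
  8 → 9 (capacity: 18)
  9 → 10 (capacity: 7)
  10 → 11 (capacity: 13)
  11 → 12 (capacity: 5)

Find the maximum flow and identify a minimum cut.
Max flow = 15, Min cut edges: (0,1)

Maximum flow: 15
Minimum cut: (0,1)
Partition: S = [0], T = [1, 2, 3, 4, 5, 6, 7, 8, 9, 10, 11, 12]

Max-flow min-cut theorem verified: both equal 15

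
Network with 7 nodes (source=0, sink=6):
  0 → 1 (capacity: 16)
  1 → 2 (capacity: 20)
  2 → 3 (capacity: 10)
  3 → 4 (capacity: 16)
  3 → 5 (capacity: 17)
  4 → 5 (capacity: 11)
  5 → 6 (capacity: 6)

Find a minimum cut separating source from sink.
Min cut value = 6, edges: (5,6)

Min cut value: 6
Partition: S = [0, 1, 2, 3, 4, 5], T = [6]
Cut edges: (5,6)

By max-flow min-cut theorem, max flow = min cut = 6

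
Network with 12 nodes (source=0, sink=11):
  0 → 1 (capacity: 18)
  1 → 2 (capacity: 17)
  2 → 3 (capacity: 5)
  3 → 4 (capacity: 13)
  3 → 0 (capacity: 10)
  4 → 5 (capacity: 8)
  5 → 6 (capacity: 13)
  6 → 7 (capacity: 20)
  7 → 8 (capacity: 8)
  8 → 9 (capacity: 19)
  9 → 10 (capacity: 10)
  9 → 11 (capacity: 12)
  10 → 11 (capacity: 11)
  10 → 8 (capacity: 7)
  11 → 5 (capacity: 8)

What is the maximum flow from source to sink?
Maximum flow = 5

Max flow: 5

Flow assignment:
  0 → 1: 5/18
  1 → 2: 5/17
  2 → 3: 5/5
  3 → 4: 5/13
  4 → 5: 5/8
  5 → 6: 5/13
  6 → 7: 5/20
  7 → 8: 5/8
  8 → 9: 5/19
  9 → 11: 5/12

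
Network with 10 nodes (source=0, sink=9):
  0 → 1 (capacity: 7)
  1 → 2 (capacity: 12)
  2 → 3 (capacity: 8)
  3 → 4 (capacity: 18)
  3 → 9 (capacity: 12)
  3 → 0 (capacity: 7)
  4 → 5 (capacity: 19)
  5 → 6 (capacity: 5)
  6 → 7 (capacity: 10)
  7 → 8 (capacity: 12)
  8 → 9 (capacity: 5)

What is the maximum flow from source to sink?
Maximum flow = 7

Max flow: 7

Flow assignment:
  0 → 1: 7/7
  1 → 2: 7/12
  2 → 3: 7/8
  3 → 9: 7/12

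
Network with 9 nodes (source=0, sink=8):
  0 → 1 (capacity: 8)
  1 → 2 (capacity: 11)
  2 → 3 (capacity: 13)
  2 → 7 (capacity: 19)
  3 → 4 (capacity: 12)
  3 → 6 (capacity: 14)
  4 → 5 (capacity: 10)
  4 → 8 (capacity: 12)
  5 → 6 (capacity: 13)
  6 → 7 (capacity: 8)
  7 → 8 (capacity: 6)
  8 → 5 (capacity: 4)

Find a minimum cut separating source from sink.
Min cut value = 8, edges: (0,1)

Min cut value: 8
Partition: S = [0], T = [1, 2, 3, 4, 5, 6, 7, 8]
Cut edges: (0,1)

By max-flow min-cut theorem, max flow = min cut = 8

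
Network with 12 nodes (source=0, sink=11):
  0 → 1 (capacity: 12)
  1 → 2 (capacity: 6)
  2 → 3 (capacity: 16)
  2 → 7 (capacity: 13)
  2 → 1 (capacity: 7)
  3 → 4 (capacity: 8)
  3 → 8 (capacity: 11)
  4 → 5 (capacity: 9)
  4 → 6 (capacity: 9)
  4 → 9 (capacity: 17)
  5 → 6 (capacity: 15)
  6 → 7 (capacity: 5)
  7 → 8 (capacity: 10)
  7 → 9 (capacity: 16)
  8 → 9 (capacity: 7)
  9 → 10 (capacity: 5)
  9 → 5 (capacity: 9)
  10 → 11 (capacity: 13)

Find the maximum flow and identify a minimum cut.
Max flow = 5, Min cut edges: (9,10)

Maximum flow: 5
Minimum cut: (9,10)
Partition: S = [0, 1, 2, 3, 4, 5, 6, 7, 8, 9], T = [10, 11]

Max-flow min-cut theorem verified: both equal 5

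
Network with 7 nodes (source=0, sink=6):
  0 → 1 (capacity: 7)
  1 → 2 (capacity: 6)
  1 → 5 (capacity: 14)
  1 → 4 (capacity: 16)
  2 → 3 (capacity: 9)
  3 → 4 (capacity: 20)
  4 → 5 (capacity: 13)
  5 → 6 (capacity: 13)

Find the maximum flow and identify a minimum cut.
Max flow = 7, Min cut edges: (0,1)

Maximum flow: 7
Minimum cut: (0,1)
Partition: S = [0], T = [1, 2, 3, 4, 5, 6]

Max-flow min-cut theorem verified: both equal 7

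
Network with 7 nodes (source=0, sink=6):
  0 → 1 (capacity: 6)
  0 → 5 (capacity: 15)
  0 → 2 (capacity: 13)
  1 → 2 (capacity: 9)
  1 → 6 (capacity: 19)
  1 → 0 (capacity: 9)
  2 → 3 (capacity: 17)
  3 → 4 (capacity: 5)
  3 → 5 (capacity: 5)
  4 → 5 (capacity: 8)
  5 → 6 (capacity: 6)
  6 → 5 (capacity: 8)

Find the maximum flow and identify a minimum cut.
Max flow = 12, Min cut edges: (0,1), (5,6)

Maximum flow: 12
Minimum cut: (0,1), (5,6)
Partition: S = [0, 2, 3, 4, 5], T = [1, 6]

Max-flow min-cut theorem verified: both equal 12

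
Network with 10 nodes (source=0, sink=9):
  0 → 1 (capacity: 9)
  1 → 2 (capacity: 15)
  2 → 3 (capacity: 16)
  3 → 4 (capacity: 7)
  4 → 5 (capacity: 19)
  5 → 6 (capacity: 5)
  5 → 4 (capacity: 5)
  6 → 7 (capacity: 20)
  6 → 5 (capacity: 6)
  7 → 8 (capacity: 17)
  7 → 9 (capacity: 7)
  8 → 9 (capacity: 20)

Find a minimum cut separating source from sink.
Min cut value = 5, edges: (5,6)

Min cut value: 5
Partition: S = [0, 1, 2, 3, 4, 5], T = [6, 7, 8, 9]
Cut edges: (5,6)

By max-flow min-cut theorem, max flow = min cut = 5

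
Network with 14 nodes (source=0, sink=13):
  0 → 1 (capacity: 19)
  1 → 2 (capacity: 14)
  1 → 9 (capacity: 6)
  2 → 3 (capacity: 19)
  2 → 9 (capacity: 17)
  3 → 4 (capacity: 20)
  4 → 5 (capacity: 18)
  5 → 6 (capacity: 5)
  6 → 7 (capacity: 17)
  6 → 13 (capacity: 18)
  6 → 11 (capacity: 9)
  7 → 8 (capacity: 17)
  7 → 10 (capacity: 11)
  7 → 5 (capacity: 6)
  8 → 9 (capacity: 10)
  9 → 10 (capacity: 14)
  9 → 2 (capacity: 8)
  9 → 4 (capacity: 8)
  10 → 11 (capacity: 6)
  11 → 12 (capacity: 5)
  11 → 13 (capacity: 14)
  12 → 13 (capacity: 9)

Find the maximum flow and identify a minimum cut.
Max flow = 11, Min cut edges: (5,6), (10,11)

Maximum flow: 11
Minimum cut: (5,6), (10,11)
Partition: S = [0, 1, 2, 3, 4, 5, 7, 8, 9, 10], T = [6, 11, 12, 13]

Max-flow min-cut theorem verified: both equal 11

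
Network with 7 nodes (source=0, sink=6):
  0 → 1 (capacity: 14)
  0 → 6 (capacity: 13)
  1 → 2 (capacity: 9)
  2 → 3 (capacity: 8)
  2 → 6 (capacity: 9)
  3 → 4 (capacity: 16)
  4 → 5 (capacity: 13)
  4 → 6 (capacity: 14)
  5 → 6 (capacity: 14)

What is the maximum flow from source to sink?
Maximum flow = 22

Max flow: 22

Flow assignment:
  0 → 1: 9/14
  0 → 6: 13/13
  1 → 2: 9/9
  2 → 6: 9/9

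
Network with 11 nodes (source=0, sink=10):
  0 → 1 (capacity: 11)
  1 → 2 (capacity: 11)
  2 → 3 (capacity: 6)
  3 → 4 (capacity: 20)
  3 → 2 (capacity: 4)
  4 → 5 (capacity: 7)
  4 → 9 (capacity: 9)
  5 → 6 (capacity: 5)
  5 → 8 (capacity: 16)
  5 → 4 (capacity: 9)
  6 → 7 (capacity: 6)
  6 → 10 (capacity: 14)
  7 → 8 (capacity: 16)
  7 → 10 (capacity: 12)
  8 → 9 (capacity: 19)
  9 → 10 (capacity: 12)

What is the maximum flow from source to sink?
Maximum flow = 6

Max flow: 6

Flow assignment:
  0 → 1: 6/11
  1 → 2: 6/11
  2 → 3: 6/6
  3 → 4: 6/20
  4 → 9: 6/9
  9 → 10: 6/12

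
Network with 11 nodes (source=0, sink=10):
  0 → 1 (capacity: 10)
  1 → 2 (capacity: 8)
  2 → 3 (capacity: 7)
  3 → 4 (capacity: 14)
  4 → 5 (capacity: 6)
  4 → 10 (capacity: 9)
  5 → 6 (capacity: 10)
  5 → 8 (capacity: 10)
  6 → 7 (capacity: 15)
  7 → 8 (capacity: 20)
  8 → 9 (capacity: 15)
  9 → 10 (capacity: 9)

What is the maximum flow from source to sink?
Maximum flow = 7

Max flow: 7

Flow assignment:
  0 → 1: 7/10
  1 → 2: 7/8
  2 → 3: 7/7
  3 → 4: 7/14
  4 → 10: 7/9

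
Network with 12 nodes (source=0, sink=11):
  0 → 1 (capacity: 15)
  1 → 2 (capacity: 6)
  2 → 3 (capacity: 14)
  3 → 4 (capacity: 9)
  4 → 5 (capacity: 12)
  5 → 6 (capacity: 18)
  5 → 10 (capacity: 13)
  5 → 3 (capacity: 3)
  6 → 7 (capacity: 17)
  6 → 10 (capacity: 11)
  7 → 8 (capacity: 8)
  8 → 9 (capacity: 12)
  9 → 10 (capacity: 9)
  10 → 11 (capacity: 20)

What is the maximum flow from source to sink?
Maximum flow = 6

Max flow: 6

Flow assignment:
  0 → 1: 6/15
  1 → 2: 6/6
  2 → 3: 6/14
  3 → 4: 6/9
  4 → 5: 6/12
  5 → 10: 6/13
  10 → 11: 6/20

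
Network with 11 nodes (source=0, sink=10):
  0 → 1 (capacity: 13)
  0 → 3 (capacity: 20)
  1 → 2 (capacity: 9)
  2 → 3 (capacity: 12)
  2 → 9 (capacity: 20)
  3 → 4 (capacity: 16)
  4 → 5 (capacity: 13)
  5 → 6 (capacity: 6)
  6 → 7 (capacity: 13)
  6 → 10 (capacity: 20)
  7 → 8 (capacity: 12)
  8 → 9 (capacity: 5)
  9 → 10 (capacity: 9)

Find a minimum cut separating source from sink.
Min cut value = 15, edges: (5,6), (9,10)

Min cut value: 15
Partition: S = [0, 1, 2, 3, 4, 5, 7, 8, 9], T = [6, 10]
Cut edges: (5,6), (9,10)

By max-flow min-cut theorem, max flow = min cut = 15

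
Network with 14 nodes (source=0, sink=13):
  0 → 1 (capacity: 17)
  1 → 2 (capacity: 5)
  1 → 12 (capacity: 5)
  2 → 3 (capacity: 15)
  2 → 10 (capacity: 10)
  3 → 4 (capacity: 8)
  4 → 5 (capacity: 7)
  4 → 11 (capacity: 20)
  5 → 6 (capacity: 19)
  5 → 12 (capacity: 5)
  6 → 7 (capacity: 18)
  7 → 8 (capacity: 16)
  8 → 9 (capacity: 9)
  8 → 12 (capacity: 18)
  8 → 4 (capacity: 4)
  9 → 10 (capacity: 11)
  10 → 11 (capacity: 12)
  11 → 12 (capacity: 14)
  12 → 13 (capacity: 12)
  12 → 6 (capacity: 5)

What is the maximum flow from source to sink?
Maximum flow = 10

Max flow: 10

Flow assignment:
  0 → 1: 10/17
  1 → 2: 5/5
  1 → 12: 5/5
  2 → 10: 5/10
  10 → 11: 5/12
  11 → 12: 5/14
  12 → 13: 10/12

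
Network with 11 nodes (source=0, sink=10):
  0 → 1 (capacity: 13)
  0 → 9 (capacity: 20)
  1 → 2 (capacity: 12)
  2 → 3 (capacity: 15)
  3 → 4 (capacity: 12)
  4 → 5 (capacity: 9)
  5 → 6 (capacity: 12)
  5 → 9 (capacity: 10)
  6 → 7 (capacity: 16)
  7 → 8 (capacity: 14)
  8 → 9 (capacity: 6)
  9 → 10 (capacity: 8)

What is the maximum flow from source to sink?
Maximum flow = 8

Max flow: 8

Flow assignment:
  0 → 1: 8/13
  1 → 2: 8/12
  2 → 3: 8/15
  3 → 4: 8/12
  4 → 5: 8/9
  5 → 9: 8/10
  9 → 10: 8/8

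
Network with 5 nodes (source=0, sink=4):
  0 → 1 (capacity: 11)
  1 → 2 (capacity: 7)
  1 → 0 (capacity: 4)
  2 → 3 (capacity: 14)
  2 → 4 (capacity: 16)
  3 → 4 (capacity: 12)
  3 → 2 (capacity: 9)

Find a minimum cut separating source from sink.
Min cut value = 7, edges: (1,2)

Min cut value: 7
Partition: S = [0, 1], T = [2, 3, 4]
Cut edges: (1,2)

By max-flow min-cut theorem, max flow = min cut = 7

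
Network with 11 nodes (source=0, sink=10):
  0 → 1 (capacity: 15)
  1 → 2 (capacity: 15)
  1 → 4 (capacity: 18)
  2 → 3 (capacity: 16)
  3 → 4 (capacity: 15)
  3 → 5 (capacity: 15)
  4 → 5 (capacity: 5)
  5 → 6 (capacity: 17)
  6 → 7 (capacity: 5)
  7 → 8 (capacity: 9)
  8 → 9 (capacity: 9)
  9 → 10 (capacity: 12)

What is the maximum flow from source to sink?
Maximum flow = 5

Max flow: 5

Flow assignment:
  0 → 1: 5/15
  1 → 2: 5/15
  2 → 3: 5/16
  3 → 5: 5/15
  5 → 6: 5/17
  6 → 7: 5/5
  7 → 8: 5/9
  8 → 9: 5/9
  9 → 10: 5/12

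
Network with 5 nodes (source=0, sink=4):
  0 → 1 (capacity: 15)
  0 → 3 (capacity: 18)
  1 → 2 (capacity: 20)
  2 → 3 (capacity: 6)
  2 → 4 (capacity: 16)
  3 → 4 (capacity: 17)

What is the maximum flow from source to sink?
Maximum flow = 32

Max flow: 32

Flow assignment:
  0 → 1: 15/15
  0 → 3: 17/18
  1 → 2: 15/20
  2 → 4: 15/16
  3 → 4: 17/17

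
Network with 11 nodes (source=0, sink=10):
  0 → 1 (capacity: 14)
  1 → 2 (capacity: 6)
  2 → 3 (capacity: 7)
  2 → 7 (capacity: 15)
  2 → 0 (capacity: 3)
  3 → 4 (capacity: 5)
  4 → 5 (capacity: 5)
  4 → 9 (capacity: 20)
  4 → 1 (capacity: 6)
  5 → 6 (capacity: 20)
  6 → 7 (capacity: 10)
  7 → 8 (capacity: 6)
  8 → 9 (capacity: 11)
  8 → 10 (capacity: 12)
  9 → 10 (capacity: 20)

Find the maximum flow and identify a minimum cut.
Max flow = 6, Min cut edges: (1,2)

Maximum flow: 6
Minimum cut: (1,2)
Partition: S = [0, 1], T = [2, 3, 4, 5, 6, 7, 8, 9, 10]

Max-flow min-cut theorem verified: both equal 6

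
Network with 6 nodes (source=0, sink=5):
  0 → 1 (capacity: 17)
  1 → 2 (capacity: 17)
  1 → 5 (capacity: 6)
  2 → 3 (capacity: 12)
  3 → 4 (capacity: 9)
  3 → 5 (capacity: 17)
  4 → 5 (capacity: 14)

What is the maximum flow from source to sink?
Maximum flow = 17

Max flow: 17

Flow assignment:
  0 → 1: 17/17
  1 → 2: 11/17
  1 → 5: 6/6
  2 → 3: 11/12
  3 → 5: 11/17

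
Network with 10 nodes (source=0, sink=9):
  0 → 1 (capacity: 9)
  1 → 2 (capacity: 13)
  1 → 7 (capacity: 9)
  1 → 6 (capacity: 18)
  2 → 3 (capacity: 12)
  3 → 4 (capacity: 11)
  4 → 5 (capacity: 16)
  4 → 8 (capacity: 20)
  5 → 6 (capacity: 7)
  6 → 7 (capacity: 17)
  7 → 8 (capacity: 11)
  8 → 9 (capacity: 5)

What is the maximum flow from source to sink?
Maximum flow = 5

Max flow: 5

Flow assignment:
  0 → 1: 5/9
  1 → 7: 5/9
  7 → 8: 5/11
  8 → 9: 5/5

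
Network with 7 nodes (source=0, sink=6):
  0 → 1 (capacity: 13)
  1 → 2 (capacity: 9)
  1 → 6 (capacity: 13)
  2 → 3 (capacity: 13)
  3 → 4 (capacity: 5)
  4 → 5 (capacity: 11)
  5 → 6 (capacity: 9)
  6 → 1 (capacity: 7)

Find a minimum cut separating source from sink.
Min cut value = 13, edges: (0,1)

Min cut value: 13
Partition: S = [0], T = [1, 2, 3, 4, 5, 6]
Cut edges: (0,1)

By max-flow min-cut theorem, max flow = min cut = 13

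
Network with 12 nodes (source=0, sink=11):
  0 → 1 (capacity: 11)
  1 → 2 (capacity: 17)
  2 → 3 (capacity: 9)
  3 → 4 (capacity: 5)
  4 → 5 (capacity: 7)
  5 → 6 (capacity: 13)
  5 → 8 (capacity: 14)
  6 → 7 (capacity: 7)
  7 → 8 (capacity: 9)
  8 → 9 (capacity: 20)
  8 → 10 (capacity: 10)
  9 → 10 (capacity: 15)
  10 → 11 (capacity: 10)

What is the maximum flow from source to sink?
Maximum flow = 5

Max flow: 5

Flow assignment:
  0 → 1: 5/11
  1 → 2: 5/17
  2 → 3: 5/9
  3 → 4: 5/5
  4 → 5: 5/7
  5 → 8: 5/14
  8 → 10: 5/10
  10 → 11: 5/10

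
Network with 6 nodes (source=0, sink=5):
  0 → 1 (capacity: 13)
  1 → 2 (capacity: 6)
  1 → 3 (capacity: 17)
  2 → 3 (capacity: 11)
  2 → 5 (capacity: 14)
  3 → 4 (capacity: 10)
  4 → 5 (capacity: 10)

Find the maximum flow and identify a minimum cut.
Max flow = 13, Min cut edges: (0,1)

Maximum flow: 13
Minimum cut: (0,1)
Partition: S = [0], T = [1, 2, 3, 4, 5]

Max-flow min-cut theorem verified: both equal 13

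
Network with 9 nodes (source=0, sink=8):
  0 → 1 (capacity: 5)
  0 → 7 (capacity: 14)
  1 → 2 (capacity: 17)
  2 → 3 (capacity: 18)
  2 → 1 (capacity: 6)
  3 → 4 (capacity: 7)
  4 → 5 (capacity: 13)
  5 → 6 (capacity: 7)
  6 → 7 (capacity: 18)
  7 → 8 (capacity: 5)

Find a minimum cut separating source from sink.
Min cut value = 5, edges: (7,8)

Min cut value: 5
Partition: S = [0, 1, 2, 3, 4, 5, 6, 7], T = [8]
Cut edges: (7,8)

By max-flow min-cut theorem, max flow = min cut = 5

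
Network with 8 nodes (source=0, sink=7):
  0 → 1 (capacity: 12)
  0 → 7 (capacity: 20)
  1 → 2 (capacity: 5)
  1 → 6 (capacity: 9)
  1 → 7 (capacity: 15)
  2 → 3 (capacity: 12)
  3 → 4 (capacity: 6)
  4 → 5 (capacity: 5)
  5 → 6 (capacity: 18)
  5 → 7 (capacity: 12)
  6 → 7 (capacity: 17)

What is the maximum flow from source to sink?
Maximum flow = 32

Max flow: 32

Flow assignment:
  0 → 1: 12/12
  0 → 7: 20/20
  1 → 7: 12/15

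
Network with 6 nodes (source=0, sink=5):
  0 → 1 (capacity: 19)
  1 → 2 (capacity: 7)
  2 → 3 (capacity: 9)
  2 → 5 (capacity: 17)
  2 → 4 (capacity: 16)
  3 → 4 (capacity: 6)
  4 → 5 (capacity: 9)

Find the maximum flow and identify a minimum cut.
Max flow = 7, Min cut edges: (1,2)

Maximum flow: 7
Minimum cut: (1,2)
Partition: S = [0, 1], T = [2, 3, 4, 5]

Max-flow min-cut theorem verified: both equal 7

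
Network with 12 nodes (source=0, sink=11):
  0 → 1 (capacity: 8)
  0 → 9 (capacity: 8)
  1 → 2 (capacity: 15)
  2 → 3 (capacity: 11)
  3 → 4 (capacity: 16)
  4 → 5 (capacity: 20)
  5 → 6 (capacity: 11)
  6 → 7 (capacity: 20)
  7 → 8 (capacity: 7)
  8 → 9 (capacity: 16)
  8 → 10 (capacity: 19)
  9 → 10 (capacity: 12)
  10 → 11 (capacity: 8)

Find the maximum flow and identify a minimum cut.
Max flow = 8, Min cut edges: (10,11)

Maximum flow: 8
Minimum cut: (10,11)
Partition: S = [0, 1, 2, 3, 4, 5, 6, 7, 8, 9, 10], T = [11]

Max-flow min-cut theorem verified: both equal 8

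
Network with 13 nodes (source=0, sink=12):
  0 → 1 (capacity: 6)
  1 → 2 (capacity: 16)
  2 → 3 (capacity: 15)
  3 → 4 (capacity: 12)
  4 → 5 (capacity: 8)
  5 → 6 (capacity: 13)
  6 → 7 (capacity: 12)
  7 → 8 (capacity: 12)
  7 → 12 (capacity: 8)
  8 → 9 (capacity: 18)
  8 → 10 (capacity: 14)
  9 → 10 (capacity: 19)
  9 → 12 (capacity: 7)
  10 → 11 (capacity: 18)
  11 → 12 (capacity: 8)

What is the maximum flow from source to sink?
Maximum flow = 6

Max flow: 6

Flow assignment:
  0 → 1: 6/6
  1 → 2: 6/16
  2 → 3: 6/15
  3 → 4: 6/12
  4 → 5: 6/8
  5 → 6: 6/13
  6 → 7: 6/12
  7 → 12: 6/8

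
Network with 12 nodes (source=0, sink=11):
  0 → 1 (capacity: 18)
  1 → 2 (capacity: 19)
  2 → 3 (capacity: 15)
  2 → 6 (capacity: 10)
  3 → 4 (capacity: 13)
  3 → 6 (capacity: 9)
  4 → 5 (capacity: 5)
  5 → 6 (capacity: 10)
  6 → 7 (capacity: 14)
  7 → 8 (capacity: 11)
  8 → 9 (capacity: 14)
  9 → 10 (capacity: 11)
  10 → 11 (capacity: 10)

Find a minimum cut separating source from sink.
Min cut value = 10, edges: (10,11)

Min cut value: 10
Partition: S = [0, 1, 2, 3, 4, 5, 6, 7, 8, 9, 10], T = [11]
Cut edges: (10,11)

By max-flow min-cut theorem, max flow = min cut = 10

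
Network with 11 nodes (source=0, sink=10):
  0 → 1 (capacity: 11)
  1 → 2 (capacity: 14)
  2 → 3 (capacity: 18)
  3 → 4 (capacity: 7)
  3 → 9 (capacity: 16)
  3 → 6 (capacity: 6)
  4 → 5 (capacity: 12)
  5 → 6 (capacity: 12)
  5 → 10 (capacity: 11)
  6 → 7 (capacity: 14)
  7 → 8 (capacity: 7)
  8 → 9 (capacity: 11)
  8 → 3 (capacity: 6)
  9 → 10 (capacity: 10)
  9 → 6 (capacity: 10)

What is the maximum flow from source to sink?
Maximum flow = 11

Max flow: 11

Flow assignment:
  0 → 1: 11/11
  1 → 2: 11/14
  2 → 3: 11/18
  3 → 4: 1/7
  3 → 9: 10/16
  4 → 5: 1/12
  5 → 10: 1/11
  9 → 10: 10/10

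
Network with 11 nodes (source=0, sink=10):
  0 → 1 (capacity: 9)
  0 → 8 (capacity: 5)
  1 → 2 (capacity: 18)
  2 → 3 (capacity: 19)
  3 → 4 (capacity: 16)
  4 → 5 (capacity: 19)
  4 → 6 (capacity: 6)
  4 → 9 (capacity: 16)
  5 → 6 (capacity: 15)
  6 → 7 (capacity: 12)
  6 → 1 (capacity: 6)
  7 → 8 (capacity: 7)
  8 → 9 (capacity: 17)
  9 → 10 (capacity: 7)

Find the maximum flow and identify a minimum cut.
Max flow = 7, Min cut edges: (9,10)

Maximum flow: 7
Minimum cut: (9,10)
Partition: S = [0, 1, 2, 3, 4, 5, 6, 7, 8, 9], T = [10]

Max-flow min-cut theorem verified: both equal 7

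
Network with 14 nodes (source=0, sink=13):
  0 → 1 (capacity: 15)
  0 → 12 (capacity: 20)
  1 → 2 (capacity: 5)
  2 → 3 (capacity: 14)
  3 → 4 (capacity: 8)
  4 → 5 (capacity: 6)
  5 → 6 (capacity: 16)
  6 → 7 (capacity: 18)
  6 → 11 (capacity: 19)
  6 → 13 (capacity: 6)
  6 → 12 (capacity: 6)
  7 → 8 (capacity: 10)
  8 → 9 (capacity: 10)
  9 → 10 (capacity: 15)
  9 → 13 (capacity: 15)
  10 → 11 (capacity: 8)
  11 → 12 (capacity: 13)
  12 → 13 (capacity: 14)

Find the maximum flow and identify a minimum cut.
Max flow = 19, Min cut edges: (1,2), (12,13)

Maximum flow: 19
Minimum cut: (1,2), (12,13)
Partition: S = [0, 1, 10, 11, 12], T = [2, 3, 4, 5, 6, 7, 8, 9, 13]

Max-flow min-cut theorem verified: both equal 19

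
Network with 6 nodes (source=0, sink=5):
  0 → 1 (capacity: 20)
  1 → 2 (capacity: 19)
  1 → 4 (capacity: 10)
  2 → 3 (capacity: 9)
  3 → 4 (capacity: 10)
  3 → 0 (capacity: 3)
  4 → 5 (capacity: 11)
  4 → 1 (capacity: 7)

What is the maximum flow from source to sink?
Maximum flow = 11

Max flow: 11

Flow assignment:
  0 → 1: 14/20
  1 → 2: 4/19
  1 → 4: 10/10
  2 → 3: 4/9
  3 → 4: 1/10
  3 → 0: 3/3
  4 → 5: 11/11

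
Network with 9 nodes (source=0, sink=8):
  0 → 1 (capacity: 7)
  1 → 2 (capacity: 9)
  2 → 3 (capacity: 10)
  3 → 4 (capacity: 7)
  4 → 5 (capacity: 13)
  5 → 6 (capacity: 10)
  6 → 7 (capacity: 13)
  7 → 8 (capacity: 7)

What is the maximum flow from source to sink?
Maximum flow = 7

Max flow: 7

Flow assignment:
  0 → 1: 7/7
  1 → 2: 7/9
  2 → 3: 7/10
  3 → 4: 7/7
  4 → 5: 7/13
  5 → 6: 7/10
  6 → 7: 7/13
  7 → 8: 7/7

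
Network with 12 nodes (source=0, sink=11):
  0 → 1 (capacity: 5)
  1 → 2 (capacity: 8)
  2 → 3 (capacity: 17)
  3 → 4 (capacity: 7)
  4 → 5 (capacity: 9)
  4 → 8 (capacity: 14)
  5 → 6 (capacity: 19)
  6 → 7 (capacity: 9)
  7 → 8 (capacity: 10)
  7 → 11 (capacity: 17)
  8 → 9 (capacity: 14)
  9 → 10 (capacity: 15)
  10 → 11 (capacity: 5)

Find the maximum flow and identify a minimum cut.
Max flow = 5, Min cut edges: (0,1)

Maximum flow: 5
Minimum cut: (0,1)
Partition: S = [0], T = [1, 2, 3, 4, 5, 6, 7, 8, 9, 10, 11]

Max-flow min-cut theorem verified: both equal 5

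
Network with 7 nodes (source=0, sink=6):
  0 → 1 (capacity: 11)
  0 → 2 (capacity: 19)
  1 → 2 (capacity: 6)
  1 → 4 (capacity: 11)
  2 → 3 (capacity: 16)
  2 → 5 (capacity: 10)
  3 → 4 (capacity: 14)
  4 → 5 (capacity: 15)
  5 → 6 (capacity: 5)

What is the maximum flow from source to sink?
Maximum flow = 5

Max flow: 5

Flow assignment:
  0 → 2: 5/19
  2 → 3: 5/16
  3 → 4: 5/14
  4 → 5: 5/15
  5 → 6: 5/5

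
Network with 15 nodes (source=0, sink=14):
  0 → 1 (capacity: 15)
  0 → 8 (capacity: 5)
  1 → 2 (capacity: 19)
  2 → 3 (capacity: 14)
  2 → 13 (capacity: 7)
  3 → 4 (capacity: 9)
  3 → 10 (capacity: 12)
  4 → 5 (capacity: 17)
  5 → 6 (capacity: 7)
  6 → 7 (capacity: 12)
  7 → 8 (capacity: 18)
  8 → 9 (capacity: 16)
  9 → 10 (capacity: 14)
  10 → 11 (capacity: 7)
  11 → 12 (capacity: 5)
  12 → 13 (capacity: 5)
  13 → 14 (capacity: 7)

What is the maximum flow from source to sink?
Maximum flow = 7

Max flow: 7

Flow assignment:
  0 → 1: 4/15
  0 → 8: 3/5
  1 → 2: 4/19
  2 → 3: 2/14
  2 → 13: 2/7
  3 → 10: 2/12
  8 → 9: 3/16
  9 → 10: 3/14
  10 → 11: 5/7
  11 → 12: 5/5
  12 → 13: 5/5
  13 → 14: 7/7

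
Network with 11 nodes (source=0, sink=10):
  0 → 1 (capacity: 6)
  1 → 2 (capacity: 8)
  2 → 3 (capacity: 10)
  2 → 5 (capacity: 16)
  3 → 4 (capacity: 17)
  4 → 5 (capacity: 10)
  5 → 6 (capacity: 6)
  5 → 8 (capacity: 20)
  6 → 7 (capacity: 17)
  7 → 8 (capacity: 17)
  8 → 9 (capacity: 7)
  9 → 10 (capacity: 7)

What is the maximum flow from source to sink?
Maximum flow = 6

Max flow: 6

Flow assignment:
  0 → 1: 6/6
  1 → 2: 6/8
  2 → 5: 6/16
  5 → 8: 6/20
  8 → 9: 6/7
  9 → 10: 6/7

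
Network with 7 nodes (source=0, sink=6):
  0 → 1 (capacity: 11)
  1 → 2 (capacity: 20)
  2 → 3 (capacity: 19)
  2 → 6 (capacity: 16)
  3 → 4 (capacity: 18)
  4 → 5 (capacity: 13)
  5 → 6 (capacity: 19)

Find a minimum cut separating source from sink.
Min cut value = 11, edges: (0,1)

Min cut value: 11
Partition: S = [0], T = [1, 2, 3, 4, 5, 6]
Cut edges: (0,1)

By max-flow min-cut theorem, max flow = min cut = 11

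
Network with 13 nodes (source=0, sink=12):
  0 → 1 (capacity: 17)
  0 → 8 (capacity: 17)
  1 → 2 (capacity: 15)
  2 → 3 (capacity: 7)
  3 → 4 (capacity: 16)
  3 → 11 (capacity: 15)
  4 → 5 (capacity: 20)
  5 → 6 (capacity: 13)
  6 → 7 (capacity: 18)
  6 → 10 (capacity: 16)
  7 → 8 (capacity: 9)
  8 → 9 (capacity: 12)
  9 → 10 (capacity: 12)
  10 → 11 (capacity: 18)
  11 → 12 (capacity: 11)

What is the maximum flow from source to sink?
Maximum flow = 11

Max flow: 11

Flow assignment:
  0 → 8: 11/17
  8 → 9: 11/12
  9 → 10: 11/12
  10 → 11: 11/18
  11 → 12: 11/11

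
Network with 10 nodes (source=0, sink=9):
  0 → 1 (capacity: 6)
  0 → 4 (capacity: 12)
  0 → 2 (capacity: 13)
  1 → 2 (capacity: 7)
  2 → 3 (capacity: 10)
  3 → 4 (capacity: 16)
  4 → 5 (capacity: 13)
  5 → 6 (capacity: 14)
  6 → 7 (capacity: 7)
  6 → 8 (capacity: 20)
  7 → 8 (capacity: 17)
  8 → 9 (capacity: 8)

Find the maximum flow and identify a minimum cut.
Max flow = 8, Min cut edges: (8,9)

Maximum flow: 8
Minimum cut: (8,9)
Partition: S = [0, 1, 2, 3, 4, 5, 6, 7, 8], T = [9]

Max-flow min-cut theorem verified: both equal 8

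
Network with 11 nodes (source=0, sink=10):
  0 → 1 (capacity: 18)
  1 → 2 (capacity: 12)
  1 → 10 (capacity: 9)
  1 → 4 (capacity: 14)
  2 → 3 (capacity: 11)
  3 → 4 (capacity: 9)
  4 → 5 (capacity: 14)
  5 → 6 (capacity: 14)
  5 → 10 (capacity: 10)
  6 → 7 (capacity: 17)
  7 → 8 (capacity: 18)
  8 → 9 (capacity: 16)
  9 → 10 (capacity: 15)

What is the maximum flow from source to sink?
Maximum flow = 18

Max flow: 18

Flow assignment:
  0 → 1: 18/18
  1 → 10: 9/9
  1 → 4: 9/14
  4 → 5: 9/14
  5 → 10: 9/10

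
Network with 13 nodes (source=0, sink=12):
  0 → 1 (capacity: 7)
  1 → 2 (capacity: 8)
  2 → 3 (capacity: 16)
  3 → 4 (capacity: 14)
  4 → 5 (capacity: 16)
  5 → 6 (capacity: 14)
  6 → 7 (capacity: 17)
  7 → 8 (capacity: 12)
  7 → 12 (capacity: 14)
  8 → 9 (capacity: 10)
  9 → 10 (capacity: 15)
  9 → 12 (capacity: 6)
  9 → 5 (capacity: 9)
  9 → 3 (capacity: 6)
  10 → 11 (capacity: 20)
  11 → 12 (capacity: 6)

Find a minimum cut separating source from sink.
Min cut value = 7, edges: (0,1)

Min cut value: 7
Partition: S = [0], T = [1, 2, 3, 4, 5, 6, 7, 8, 9, 10, 11, 12]
Cut edges: (0,1)

By max-flow min-cut theorem, max flow = min cut = 7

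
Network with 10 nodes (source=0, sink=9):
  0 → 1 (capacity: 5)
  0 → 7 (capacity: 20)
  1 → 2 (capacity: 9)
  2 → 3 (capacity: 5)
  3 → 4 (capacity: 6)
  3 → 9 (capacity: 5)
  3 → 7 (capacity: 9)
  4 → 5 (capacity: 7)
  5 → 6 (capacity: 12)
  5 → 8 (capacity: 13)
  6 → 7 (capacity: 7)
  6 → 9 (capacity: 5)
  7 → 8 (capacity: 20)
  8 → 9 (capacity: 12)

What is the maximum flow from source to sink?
Maximum flow = 17

Max flow: 17

Flow assignment:
  0 → 1: 5/5
  0 → 7: 12/20
  1 → 2: 5/9
  2 → 3: 5/5
  3 → 9: 5/5
  7 → 8: 12/20
  8 → 9: 12/12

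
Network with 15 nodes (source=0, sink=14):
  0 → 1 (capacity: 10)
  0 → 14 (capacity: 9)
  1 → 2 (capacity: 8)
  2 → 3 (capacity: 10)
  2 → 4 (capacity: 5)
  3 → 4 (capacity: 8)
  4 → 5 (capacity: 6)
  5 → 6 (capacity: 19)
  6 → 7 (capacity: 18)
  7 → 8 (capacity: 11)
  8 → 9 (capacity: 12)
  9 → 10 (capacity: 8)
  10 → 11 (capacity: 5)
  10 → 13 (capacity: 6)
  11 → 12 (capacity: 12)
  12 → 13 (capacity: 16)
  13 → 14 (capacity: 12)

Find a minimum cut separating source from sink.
Min cut value = 15, edges: (0,14), (4,5)

Min cut value: 15
Partition: S = [0, 1, 2, 3, 4], T = [5, 6, 7, 8, 9, 10, 11, 12, 13, 14]
Cut edges: (0,14), (4,5)

By max-flow min-cut theorem, max flow = min cut = 15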